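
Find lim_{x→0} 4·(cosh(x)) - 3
Direct substitution at x = 0 gives 1.

Final answer: 1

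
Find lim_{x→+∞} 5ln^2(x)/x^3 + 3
The quotient is an ∞/∞ indeterminate form as x → +∞.
The polynomial denominator x^3 dominates the logarithmic numerator (any positive power of x ≫ ln^2(x) as x → ∞), so the quotient → 0.
Adding the constant: 0 + 3 = 3. Limit = 3.

Final answer: 3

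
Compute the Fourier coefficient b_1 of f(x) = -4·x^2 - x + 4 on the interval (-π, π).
b_1 = (1/π) ∫_{-π}^{π} f(x)·sin(1x) dx.
Evaluate the integral (use parity and integration by parts as needed): b_1 = -2.

Final answer: -2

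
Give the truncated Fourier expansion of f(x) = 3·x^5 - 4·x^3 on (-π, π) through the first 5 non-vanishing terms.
(-128·π^2 + 6·π^4 + 768)·sin(x) + (-3·π^4 - 57/2 + 19·π^2)·sin(2·x) + (-64·π^2/9 + 128/27 + 2·π^4)·sin(3·x) + (-3·π^4/2 - 93/64 + 31·π^2/8)·sin(4·x) + (-64·π^2/25 + 384/625 + 6·π^4/5)·sin(5·x)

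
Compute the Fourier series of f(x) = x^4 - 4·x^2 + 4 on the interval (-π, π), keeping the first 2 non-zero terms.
(64 - 8·π^2)·cos(x) - 4·π^2/3 + 4 + π^4/5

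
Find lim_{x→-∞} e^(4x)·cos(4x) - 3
Evaluate the dominant behaviour as x → -∞; each term tends to a finite value or vanishes.
Limit = -3.

Final answer: -3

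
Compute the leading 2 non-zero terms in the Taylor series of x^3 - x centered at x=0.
x^3 - x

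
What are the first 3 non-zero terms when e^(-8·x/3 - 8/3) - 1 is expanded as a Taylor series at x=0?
32·x^2·e^(-8/3)/9 - 8·x·e^(-8/3)/3 - 1 + e^(-8/3)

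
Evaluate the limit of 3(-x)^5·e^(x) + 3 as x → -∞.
The product is a 0·∞ indeterminate form at x → -∞.
Rewrite the product as 3(-x)^5 / e^(-x) (an ∞/∞ form) and apply L'Hôpital, or use the standard hierarchy e^(|x|) ≫ |(-x)^5| as x → -∞.
The indeterminate product → 0, so the limit = 3.

Final answer: 3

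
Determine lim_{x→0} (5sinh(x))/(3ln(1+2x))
Both numerator and denominator → 0 as x → 0; this is a 0/0 indeterminate form.
Expand each to leading order near x = 0: numerator ~ 5·x, denominator ~ 6·x.
The limit of the ratio is 5/6.

Final answer: 5/6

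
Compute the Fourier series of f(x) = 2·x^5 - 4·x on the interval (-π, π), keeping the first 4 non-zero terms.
(-80·π^2 + 4·π^4 + 472)·sin(x) + (-2·π^4 - 11 + 10·π^2)·sin(2·x) + (-80·π^2/27 - 56/81 + 4·π^4/3)·sin(3·x) + (-π^4 + 49/32 + 5·π^2/4)·sin(4·x)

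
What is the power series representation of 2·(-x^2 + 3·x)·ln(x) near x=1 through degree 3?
4·(x - 1) - 5·(x - 1)^3/3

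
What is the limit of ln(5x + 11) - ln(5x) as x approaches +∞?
This is an ∞ − ∞ indeterminate form.
Combine the logarithms: ln(5x+11) − ln(5x) = ln((5x+11)/(5x)) = ln(1 + 11/(5x)) → ln(1) = 0.
Limit = 0.

Final answer: 0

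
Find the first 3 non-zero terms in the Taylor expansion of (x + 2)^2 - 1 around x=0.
x^2 + 4·x + 3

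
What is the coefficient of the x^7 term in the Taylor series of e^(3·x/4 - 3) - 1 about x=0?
Expand to order 7: e^(3·x/4 - 3) - 1 = 243·x^7·e^(-3)/9175040 + 81·x^6·e^(-3)/327680 + 81·x^5·e^(-3)/40960 + 27·x^4·e^(-3)/2048 + 9·x^3·e^(-3)/128 + 9·x^2·e^(-3)/32 + 3·x·e^(-3)/4 - 1 + e^(-3) + O(x^8).
The coefficient of x^7 is 243·e^(-3)/9175040.

Final answer: 243·e^(-3)/9175040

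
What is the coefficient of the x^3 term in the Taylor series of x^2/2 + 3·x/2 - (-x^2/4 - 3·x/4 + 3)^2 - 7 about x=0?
Expand to order 3: x^2/2 + 3·x/2 - (-x^2/4 - 3·x/4 + 3)^2 - 7 = -3·x^3/8 + 23·x^2/16 + 6·x - 16 + O(x^4).
The coefficient of x^3 is -3/8.

Final answer: -3/8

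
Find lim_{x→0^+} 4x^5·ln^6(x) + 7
The product is a 0·∞ indeterminate form at x → 0⁺.
Rewrite the product as 4·ln^6(x) / x^(-5) and apply L'Hôpital, or use the standard hierarchy x^(-5) ≫ |ln x|^6 as x → 0⁺.
The indeterminate product → 0, so the limit = 7.

Final answer: 7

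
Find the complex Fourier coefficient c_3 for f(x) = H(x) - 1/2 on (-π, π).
Compute the real Fourier coefficients first: a_3 = 0, b_3 = 2/(3·π).
Then c_3 = (a_3 − i·b_3)/2 = -i/(3·π).

Final answer: -i/(3·π)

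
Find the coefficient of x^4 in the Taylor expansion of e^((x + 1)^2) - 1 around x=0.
Expand to order 4: e^((x + 1)^2) - 1 = 19·e·x^4/6 + 10·e·x^3/3 + 3·e·x^2 + 2·e·x - 1 + e + O(x^5).
The coefficient of x^4 is 19·e/6.

Final answer: 19·e/6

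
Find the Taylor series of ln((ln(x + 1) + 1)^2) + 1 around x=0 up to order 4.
-35·x^4/12 + 7·x^3/3 - 2·x^2 + 2·x + 1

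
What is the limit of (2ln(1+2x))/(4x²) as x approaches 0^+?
Both numerator and denominator → 0 as x → 0^+; this is a 0/0 indeterminate form.
Expand each to leading order near x = 0: numerator ~ 4·x, denominator ~ 4·x^2.
The limit of the ratio is ∞.

Final answer: ∞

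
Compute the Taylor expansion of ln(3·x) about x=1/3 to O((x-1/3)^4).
3·(x - 1/3) - 9·(x - 1/3)^2/2 + 9·(x - 1/3)^3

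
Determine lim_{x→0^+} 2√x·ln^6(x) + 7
The product is a 0·∞ indeterminate form at x → 0⁺.
Rewrite the product as 2·ln^6(x) / x^(-1/2) and apply L'Hôpital, or use the standard hierarchy x^(-1/2) ≫ |ln x|^6 as x → 0⁺.
The indeterminate product → 0, so the limit = 7.

Final answer: 7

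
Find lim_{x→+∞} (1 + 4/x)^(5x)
As x → +∞: write (1 + 4/x)^(5x) = ((1 + 4/x)^x)^5 → (e^4)^5 = e^20.
Limit = e^(20).

Final answer: e^(20)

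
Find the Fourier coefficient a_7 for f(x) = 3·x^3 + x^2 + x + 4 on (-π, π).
a_7 = (1/π) ∫_{-π}^{π} f(x)·cos(7x) dx.
Evaluate the integral (use parity and integration by parts as needed): a_7 = -4/49.

Final answer: -4/49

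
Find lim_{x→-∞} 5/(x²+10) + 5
Evaluate the dominant behaviour as x → -∞; each term tends to a finite value or vanishes.
Limit = 5.

Final answer: 5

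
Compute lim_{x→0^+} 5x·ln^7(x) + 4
The product is a 0·∞ indeterminate form at x → 0⁺.
Rewrite the product as 5·ln^7(x) / x^(-1) and apply L'Hôpital, or use the standard hierarchy x^(-1) ≫ |ln x|^7 as x → 0⁺.
The indeterminate product → 0, so the limit = 4.

Final answer: 4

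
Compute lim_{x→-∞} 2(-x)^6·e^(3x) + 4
The product is a 0·∞ indeterminate form at x → -∞.
Rewrite the product as 2(-x)^6 / e^(-3x) (an ∞/∞ form) and apply L'Hôpital, or use the standard hierarchy e^(3|x|) ≫ |(-x)^6| as x → -∞.
The indeterminate product → 0, so the limit = 4.

Final answer: 4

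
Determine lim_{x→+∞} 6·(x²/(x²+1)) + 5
Evaluate the dominant behaviour as x → +∞; each term tends to a finite value or vanishes.
Limit = 11.

Final answer: 11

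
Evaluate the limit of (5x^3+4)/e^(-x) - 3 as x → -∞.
The quotient is an ∞/∞ indeterminate form as x → -∞.
Compare growth rates of the dominant terms (exponentials ≫ polynomials ≫ logarithms), or apply L'Hôpital's rule; the quotient → 0.
Adding the constant: 0 - 3 = -3. Limit = -3.

Final answer: -3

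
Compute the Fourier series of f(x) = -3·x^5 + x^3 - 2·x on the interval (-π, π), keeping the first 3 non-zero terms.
(-736 - 6·π^4 + 122·π^2)·sin(x) + (-16·π^2 + 26 + 3·π^4)·sin(2·x) + (-2·π^4 - 128/27 + 46·π^2/9)·sin(3·x)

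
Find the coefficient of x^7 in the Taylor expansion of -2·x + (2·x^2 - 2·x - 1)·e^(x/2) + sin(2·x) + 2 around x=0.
Expand to order 7: -2·x + (2·x^2 - 2·x - 1)·e^(x/2) + sin(2·x) + 2 = -5359·x^7/215040 + 43·x^6/9216 + 1163·x^5/3840 + 79·x^4/384 - 29·x^3/48 + 7·x^2/8 - 5·x/2 + 1 + O(x^8).
The coefficient of x^7 is -5359/215040.

Final answer: -5359/215040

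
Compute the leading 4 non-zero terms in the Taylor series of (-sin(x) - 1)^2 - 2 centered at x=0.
-x^3/3 + x^2 + 2·x - 1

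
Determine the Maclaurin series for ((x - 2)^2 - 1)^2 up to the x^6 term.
x^4 - 8·x^3 + 22·x^2 - 24·x + 9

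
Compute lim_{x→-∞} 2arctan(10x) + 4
Evaluate the dominant behaviour as x → -∞; each term tends to a finite value or vanishes.
Limit = 4 - π.

Final answer: 4 - π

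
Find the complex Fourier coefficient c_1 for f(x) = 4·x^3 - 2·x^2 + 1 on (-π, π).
Compute the real Fourier coefficients first: a_1 = 8, b_1 = -48 + 8·π^2.
Then c_1 = (a_1 − i·b_1)/2 = 4 - 4·i·π^2 + 24·i.

Final answer: 4 - 4·i·π^2 + 24·i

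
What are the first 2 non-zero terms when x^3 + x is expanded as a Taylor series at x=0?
x^3 + x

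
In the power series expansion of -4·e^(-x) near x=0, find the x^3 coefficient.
Expand to order 3: -4·e^(-x) = 2·x^3/3 - 2·x^2 + 4·x - 4 + O(x^4).
The coefficient of x^3 is 2/3.

Final answer: 2/3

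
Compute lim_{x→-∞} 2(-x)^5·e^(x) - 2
The product is a 0·∞ indeterminate form at x → -∞.
Rewrite the product as 2(-x)^5 / e^(-x) (an ∞/∞ form) and apply L'Hôpital, or use the standard hierarchy e^(|x|) ≫ |(-x)^5| as x → -∞.
The indeterminate product → 0, so the limit = -2.

Final answer: -2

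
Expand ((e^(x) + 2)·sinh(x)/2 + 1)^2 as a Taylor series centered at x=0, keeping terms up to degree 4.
25·x^4/12 + 5·x^3/2 + 13·x^2/4 + 3·x + 1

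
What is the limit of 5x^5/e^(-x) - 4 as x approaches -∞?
The quotient is an ∞/∞ indeterminate form as x → -∞.
Compare growth rates of the dominant terms (exponentials ≫ polynomials ≫ logarithms), or apply L'Hôpital's rule; the quotient → 0.
Adding the constant: 0 - 4 = -4. Limit = -4.

Final answer: -4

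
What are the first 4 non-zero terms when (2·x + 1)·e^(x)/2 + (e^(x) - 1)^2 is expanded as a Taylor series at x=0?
19·x^3/12 + 9·x^2/4 + 3·x/2 + 1/2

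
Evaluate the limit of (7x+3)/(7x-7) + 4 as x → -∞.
Evaluate the dominant behaviour as x → -∞; each term tends to a finite value or vanishes.
Limit = 5.

Final answer: 5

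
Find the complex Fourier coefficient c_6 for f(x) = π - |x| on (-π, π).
Compute the real Fourier coefficients first: a_6 = 0, b_6 = 0.
Then c_6 = (a_6 − i·b_6)/2 = 0.

Final answer: 0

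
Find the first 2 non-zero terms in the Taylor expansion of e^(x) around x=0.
x + 1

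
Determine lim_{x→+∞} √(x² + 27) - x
This is an ∞ − ∞ indeterminate form.
Multiply and divide by the conjugate √(x²+27) + x; the x² terms cancel, leaving 27/(√(x²+27)+x) → 0.
Limit = 0.

Final answer: 0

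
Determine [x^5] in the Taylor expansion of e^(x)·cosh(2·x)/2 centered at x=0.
Expand to order 5: e^(x)·cosh(2·x)/2 = 121·x^5/240 + 41·x^4/48 + 13·x^3/12 + 5·x^2/4 + x/2 + 1/2 + O(x^6).
The coefficient of x^5 is 121/240.

Final answer: 121/240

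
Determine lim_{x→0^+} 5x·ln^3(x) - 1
The product is a 0·∞ indeterminate form at x → 0⁺.
Rewrite the product as 5·ln^3(x) / x^(-1) and apply L'Hôpital, or use the standard hierarchy x^(-1) ≫ |ln x|^3 as x → 0⁺.
The indeterminate product → 0, so the limit = -1.

Final answer: -1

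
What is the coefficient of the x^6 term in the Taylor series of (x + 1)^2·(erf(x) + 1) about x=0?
Expand to order 6: (x + 1)^2·(erf(x) + 1) = 2·x^6/(5·√(π)) - 7·x^5/(15·√(π)) - 4·x^4/(3·√(π)) + 4·x^3/(3·√(π)) + x^2·(1 + 4/√(π)) + x·(2/√(π) + 2) + 1 + O(x^7).
The coefficient of x^6 is 2/(5·√(π)).

Final answer: 2/(5·√(π))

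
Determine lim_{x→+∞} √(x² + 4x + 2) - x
This is an ∞ − ∞ indeterminate form.
Multiply and divide by the conjugate √(x²+4x + 2) + x; the x² terms cancel, leaving (4x + 2)/(√(x²+4x + 2)+x) → 4/2 = 2.
Limit = 2.

Final answer: 2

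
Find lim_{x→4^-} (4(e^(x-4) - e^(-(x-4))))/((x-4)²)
Both numerator and denominator → 0 as x → 4^-; this is a 0/0 indeterminate form.
Expand each to leading order near x = 4: numerator ~ 8·(x - 4), denominator ~ (x - 4)^2.
The limit of the ratio is -∞.

Final answer: -∞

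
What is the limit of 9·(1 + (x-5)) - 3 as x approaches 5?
Direct substitution at x = 5 gives 6.

Final answer: 6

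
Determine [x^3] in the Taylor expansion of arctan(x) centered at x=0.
Expand to order 3: arctan(x) = -x^3/3 + x + O(x^4).
The coefficient of x^3 is -1/3.

Final answer: -1/3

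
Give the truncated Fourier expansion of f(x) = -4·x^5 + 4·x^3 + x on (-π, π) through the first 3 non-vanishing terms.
(-1006 - 8·π^4 + 168·π^2)·sin(x) + (-24·π^2 + 35 + 4·π^4)·sin(2·x) + (-8·π^4/3 - 410/81 + 232·π^2/27)·sin(3·x)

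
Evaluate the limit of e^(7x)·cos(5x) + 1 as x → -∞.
Evaluate the dominant behaviour as x → -∞; each term tends to a finite value or vanishes.
Limit = 1.

Final answer: 1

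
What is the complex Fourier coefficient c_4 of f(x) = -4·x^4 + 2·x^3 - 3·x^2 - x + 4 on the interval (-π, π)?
Compute the real Fourier coefficients first: a_4 = -2·π^2, b_4 = 7/8 - π^2.
Then c_4 = (a_4 − i·b_4)/2 = -π^2 - 7·i/16 + i·π^2/2.

Final answer: -π^2 - 7·i/16 + i·π^2/2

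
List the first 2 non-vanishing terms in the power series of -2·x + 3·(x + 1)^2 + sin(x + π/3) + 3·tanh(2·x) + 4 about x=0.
21·x/2 + √(3)/2 + 7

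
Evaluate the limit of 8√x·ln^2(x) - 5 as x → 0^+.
The product is a 0·∞ indeterminate form at x → 0⁺.
Rewrite the product as 8·ln^2(x) / x^(-1/2) and apply L'Hôpital, or use the standard hierarchy x^(-1/2) ≫ |ln x|^2 as x → 0⁺.
The indeterminate product → 0, so the limit = -5.

Final answer: -5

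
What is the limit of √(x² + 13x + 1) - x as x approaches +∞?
This is an ∞ − ∞ indeterminate form.
Multiply and divide by the conjugate √(x²+13x + 1) + x; the x² terms cancel, leaving (13x + 1)/(√(x²+13x + 1)+x) → 13/2.
Limit = 13/2.

Final answer: 13/2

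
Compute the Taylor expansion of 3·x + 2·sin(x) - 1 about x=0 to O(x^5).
-x^3/3 + 5·x - 1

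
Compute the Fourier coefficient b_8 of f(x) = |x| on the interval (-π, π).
b_8 = (1/π) ∫_{-π}^{π} f(x)·sin(8x) dx.
Evaluate the integral (use parity and integration by parts as needed): b_8 = 0.

Final answer: 0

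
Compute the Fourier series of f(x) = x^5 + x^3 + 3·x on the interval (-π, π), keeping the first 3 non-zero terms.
(-38·π^2 + 2·π^4 + 234)·sin(x) + (-π^4 - 9 + 4·π^2)·sin(2·x) + (-22·π^2/27 + 206/81 + 2·π^4/3)·sin(3·x)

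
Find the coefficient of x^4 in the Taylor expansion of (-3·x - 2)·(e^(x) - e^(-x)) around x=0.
Expand to order 4: (-3·x - 2)·(e^(x) - e^(-x)) = -x^4 - 2·x^3/3 - 6·x^2 - 4·x + O(x^5).
The coefficient of x^4 is -1.

Final answer: -1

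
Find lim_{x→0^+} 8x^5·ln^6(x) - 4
The product is a 0·∞ indeterminate form at x → 0⁺.
Rewrite the product as 8·ln^6(x) / x^(-5) and apply L'Hôpital, or use the standard hierarchy x^(-5) ≫ |ln x|^6 as x → 0⁺.
The indeterminate product → 0, so the limit = -4.

Final answer: -4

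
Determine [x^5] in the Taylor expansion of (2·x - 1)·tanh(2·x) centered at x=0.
Expand to order 5: (2·x - 1)·tanh(2·x) = -64·x^5/15 - 16·x^4/3 + 8·x^3/3 + 4·x^2 - 2·x + O(x^6).
The coefficient of x^5 is -64/15.

Final answer: -64/15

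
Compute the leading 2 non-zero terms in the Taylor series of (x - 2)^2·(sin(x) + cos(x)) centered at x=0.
4 - 5·x^2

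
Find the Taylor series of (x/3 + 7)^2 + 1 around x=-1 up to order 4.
409/9 + 40·(x + 1)/9 + (x + 1)^2/9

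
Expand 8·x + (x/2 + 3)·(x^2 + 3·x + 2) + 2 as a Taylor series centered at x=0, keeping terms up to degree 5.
x^3/2 + 9·x^2/2 + 18·x + 8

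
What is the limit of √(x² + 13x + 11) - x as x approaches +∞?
This is an ∞ − ∞ indeterminate form.
Multiply and divide by the conjugate √(x²+13x + 11) + x; the x² terms cancel, leaving (13x + 11)/(√(x²+13x + 11)+x) → 13/2.
Limit = 13/2.

Final answer: 13/2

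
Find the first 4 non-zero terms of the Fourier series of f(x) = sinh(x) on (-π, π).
sin(x)·sinh(π)/π - 4·sin(2·x)·sinh(π)/(5·π) + 3·sin(3·x)·sinh(π)/(5·π) - 8·sin(4·x)·sinh(π)/(17·π)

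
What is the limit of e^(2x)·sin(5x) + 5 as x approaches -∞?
Evaluate the dominant behaviour as x → -∞; each term tends to a finite value or vanishes.
Limit = 5.

Final answer: 5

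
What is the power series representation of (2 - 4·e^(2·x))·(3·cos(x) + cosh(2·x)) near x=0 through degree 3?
-76·x^3/3 - 33·x^2 - 32·x - 8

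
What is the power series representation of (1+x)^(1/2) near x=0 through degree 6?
-21·x^6/1024 + 7·x^5/256 - 5·x^4/128 + x^3/16 - x^2/8 + x/2 + 1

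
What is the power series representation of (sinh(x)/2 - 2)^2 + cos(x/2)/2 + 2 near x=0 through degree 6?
341·x^6/30720 - x^5/60 + 65·x^4/768 - x^3/3 + 3·x^2/16 - 2·x + 13/2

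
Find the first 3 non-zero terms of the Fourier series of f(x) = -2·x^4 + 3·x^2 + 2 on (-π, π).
(-108 + 16·π^2)·cos(x) + (9 - 4·π^2)·cos(2·x) - 2·π^4/5 + 2 + π^2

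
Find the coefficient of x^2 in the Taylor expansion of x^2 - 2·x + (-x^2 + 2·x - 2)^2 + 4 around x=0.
Expand to order 2: x^2 - 2·x + (-x^2 + 2·x - 2)^2 + 4 = 9·x^2 - 10·x + 8 + O(x^3).
The coefficient of x^2 is 9.

Final answer: 9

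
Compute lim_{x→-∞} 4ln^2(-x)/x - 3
The quotient is an ∞/∞ indeterminate form as x → -∞.
Compare growth rates of the dominant terms (exponentials ≫ polynomials ≫ logarithms), or apply L'Hôpital's rule; the quotient → 0.
Adding the constant: 0 - 3 = -3. Limit = -3.

Final answer: -3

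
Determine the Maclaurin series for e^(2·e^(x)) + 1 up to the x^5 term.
227·x^5·e^(2)/60 + 47·x^4·e^(2)/12 + 11·x^3·e^(2)/3 + 3·x^2·e^(2) + 2·x·e^(2) + 1 + e^(2)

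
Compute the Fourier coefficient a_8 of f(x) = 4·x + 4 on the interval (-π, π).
a_8 = (1/π) ∫_{-π}^{π} f(x)·cos(8x) dx.
Evaluate the integral (use parity and integration by parts as needed): a_8 = 0.

Final answer: 0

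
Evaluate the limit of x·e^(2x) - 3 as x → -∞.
The product is a 0·∞ indeterminate form at x → -∞.
Rewrite the product as x / e^(-2x) (an ∞/∞ form) and apply L'Hôpital, or use the standard hierarchy e^(2|x|) ≫ |x| as x → -∞.
The indeterminate product → 0, so the limit = -3.

Final answer: -3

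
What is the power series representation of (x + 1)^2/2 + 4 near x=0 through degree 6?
x^2/2 + x + 9/2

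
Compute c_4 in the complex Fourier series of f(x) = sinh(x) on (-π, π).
Compute the real Fourier coefficients first: a_4 = 0, b_4 = -8·sinh(π)/(17·π).
Then c_4 = (a_4 − i·b_4)/2 = 4·i·sinh(π)/(17·π).

Final answer: 4·i·sinh(π)/(17·π)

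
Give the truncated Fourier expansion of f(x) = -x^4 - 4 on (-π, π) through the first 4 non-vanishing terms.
(-48 + 8·π^2)·cos(x) + (3 - 2·π^2)·cos(2·x) + (-16/27 + 8·π^2/9)·cos(3·x) - π^4/5 - 4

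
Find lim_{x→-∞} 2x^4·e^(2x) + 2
The product is a 0·∞ indeterminate form at x → -∞.
Rewrite the product as 2x^4 / e^(-2x) (an ∞/∞ form) and apply L'Hôpital, or use the standard hierarchy e^(2|x|) ≫ |x^4| as x → -∞.
The indeterminate product → 0, so the limit = 2.

Final answer: 2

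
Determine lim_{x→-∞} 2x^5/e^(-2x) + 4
The quotient is an ∞/∞ indeterminate form as x → -∞.
Compare growth rates of the dominant terms (exponentials ≫ polynomials ≫ logarithms), or apply L'Hôpital's rule; the quotient → 0.
Adding the constant: 0 + 4 = 4. Limit = 4.

Final answer: 4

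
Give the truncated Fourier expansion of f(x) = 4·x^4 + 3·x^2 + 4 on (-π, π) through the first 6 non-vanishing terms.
(180 - 32·π^2)·cos(x) + (-9 + 8·π^2)·cos(2·x) + (28/27 - 32·π^2/9)·cos(3·x) + 2·π^2·cos(4·x) + (-32·π^2/25 - 108/625)·cos(5·x) + 4 + π^2 + 4·π^4/5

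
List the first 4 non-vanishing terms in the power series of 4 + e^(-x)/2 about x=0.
-x^3/12 + x^2/4 - x/2 + 9/2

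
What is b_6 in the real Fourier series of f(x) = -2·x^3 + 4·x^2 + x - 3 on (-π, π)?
b_6 = (1/π) ∫_{-π}^{π} f(x)·sin(6x) dx.
Evaluate the integral (use parity and integration by parts as needed): b_6 = -4/9 + 2·π^2/3.

Final answer: -4/9 + 2·π^2/3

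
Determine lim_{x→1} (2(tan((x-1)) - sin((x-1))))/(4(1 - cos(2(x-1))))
Both numerator and denominator → 0 as x → 1; this is a 0/0 indeterminate form.
Expand each to leading order near x = 1: numerator ~ (x - 1)^3, denominator ~ 8·(x - 1)^2.
The limit of the ratio is 0.

Final answer: 0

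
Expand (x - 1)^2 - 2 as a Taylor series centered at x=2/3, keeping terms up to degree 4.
-17/9 - 2·(x - 2/3)/3 + (x - 2/3)^2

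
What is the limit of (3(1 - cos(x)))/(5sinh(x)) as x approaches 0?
Both numerator and denominator → 0 as x → 0; this is a 0/0 indeterminate form.
Expand each to leading order near x = 0: numerator ~ 3·x^2/2, denominator ~ 5·x.
The limit of the ratio is 0.

Final answer: 0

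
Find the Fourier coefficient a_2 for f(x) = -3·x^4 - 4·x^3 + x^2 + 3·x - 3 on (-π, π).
a_2 = (1/π) ∫_{-π}^{π} f(x)·cos(2x) dx.
Evaluate the integral (use parity and integration by parts as needed): a_2 = 10 - 6·π^2.

Final answer: 10 - 6·π^2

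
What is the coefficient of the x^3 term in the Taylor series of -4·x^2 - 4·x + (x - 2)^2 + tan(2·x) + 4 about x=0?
Expand to order 3: -4·x^2 - 4·x + (x - 2)^2 + tan(2·x) + 4 = 8·x^3/3 - 3·x^2 - 6·x + 8 + O(x^4).
The coefficient of x^3 is 8/3.

Final answer: 8/3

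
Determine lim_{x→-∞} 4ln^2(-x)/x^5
This is an ∞/∞ indeterminate form as x → -∞.
Compare growth rates of the dominant terms (exponentials ≫ polynomials ≫ logarithms), or apply L'Hôpital's rule; the quotient → 0.
Limit = 0.

Final answer: 0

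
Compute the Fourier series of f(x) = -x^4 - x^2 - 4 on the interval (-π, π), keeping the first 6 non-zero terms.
(-44 + 8·π^2)·cos(x) + (2 - 2·π^2)·cos(2·x) + (-4/27 + 8·π^2/9)·cos(3·x) + (-π^2/2 - 1/16)·cos(4·x) + (52/625 + 8·π^2/25)·cos(5·x) - π^4/5 - 4 - π^2/3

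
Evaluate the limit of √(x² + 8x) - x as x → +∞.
This is an ∞ − ∞ indeterminate form.
Multiply and divide by the conjugate √(x²+8x) + x; the x² terms cancel, leaving (8x)/(√(x²+8x)+x) → 8/2 = 4.
Limit = 4.

Final answer: 4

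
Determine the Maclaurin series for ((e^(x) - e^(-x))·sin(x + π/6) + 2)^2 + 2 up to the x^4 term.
7·x^4/3 + x^3·(-4/3 + 2·√(3)) + x^2·(1 + 4·√(3)) + 4·x + 6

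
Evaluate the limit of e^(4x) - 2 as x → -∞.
Evaluate the dominant behaviour as x → -∞; each term tends to a finite value or vanishes.
Limit = -2.

Final answer: -2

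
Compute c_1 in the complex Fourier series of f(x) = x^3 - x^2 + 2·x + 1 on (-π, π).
Compute the real Fourier coefficients first: a_1 = 4, b_1 = -8 + 2·π^2.
Then c_1 = (a_1 − i·b_1)/2 = 2 - i·π^2 + 4·i.

Final answer: 2 - i·π^2 + 4·i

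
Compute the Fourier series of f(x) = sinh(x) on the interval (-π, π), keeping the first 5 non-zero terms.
sin(x)·sinh(π)/π - 4·sin(2·x)·sinh(π)/(5·π) + 3·sin(3·x)·sinh(π)/(5·π) - 8·sin(4·x)·sinh(π)/(17·π) + 5·sin(5·x)·sinh(π)/(13·π)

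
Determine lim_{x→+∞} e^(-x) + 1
Evaluate the dominant behaviour as x → +∞; each term tends to a finite value or vanishes.
Limit = 1.

Final answer: 1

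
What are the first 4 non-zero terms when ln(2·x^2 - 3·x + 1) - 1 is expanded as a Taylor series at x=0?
-3·x^3 - 5·x^2/2 - 3·x - 1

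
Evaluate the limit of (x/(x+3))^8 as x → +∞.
As x → +∞: x/(x+3) = 1/(1 + 3/x) → 1, and the 8th power of a limit-1 base also → 1.
Limit = 1.

Final answer: 1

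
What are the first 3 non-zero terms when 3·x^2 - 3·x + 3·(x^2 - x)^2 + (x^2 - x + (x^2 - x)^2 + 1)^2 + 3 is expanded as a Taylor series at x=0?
11·x^2 - 5·x + 4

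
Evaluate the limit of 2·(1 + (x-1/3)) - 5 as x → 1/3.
Direct substitution at x = 1/3 gives -3.

Final answer: -3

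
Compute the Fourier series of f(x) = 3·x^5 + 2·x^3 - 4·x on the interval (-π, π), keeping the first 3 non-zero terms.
(-116·π^2 + 6·π^4 + 688)·sin(x) + (-3·π^4 - 31/2 + 13·π^2)·sin(2·x) + (-28·π^2/9 - 16/27 + 2·π^4)·sin(3·x)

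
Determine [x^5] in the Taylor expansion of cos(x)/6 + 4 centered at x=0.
Expand to order 5: cos(x)/6 + 4 = x^4/144 - x^2/12 + 25/6 + O(x^6).
The coefficient of x^5 is 0.

Final answer: 0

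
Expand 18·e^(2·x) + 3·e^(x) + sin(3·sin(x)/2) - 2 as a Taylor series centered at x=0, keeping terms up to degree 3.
379·x^3/16 + 75·x^2/2 + 81·x/2 + 19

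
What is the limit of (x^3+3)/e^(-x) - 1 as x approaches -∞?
The quotient is an ∞/∞ indeterminate form as x → -∞.
Compare growth rates of the dominant terms (exponentials ≫ polynomials ≫ logarithms), or apply L'Hôpital's rule; the quotient → 0.
Adding the constant: 0 - 1 = -1. Limit = -1.

Final answer: -1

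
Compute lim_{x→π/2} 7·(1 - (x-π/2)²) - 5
Direct substitution at x = π/2 gives 2.

Final answer: 2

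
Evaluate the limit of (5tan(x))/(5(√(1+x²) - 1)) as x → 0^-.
Both numerator and denominator → 0 as x → 0^-; this is a 0/0 indeterminate form.
Expand each to leading order near x = 0: numerator ~ 5·x, denominator ~ 5·x^2/2.
The limit of the ratio is -∞.

Final answer: -∞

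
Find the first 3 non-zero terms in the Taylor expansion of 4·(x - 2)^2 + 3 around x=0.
4·x^2 - 16·x + 19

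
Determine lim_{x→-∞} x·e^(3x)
This is a 0·∞ indeterminate form at x → -∞.
Rewrite the product as x / e^(-3x) (an ∞/∞ form) and apply L'Hôpital, or use the standard hierarchy e^(3|x|) ≫ |x| as x → -∞.
The indeterminate product → 0, so the limit = 0.

Final answer: 0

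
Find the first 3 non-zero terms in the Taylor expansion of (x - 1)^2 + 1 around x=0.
x^2 - 2·x + 2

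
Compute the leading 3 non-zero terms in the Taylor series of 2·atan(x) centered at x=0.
2·x^5/5 - 2·x^3/3 + 2·x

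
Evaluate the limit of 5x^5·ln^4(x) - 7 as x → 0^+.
The product is a 0·∞ indeterminate form at x → 0⁺.
Rewrite the product as 5·ln^4(x) / x^(-5) and apply L'Hôpital, or use the standard hierarchy x^(-5) ≫ |ln x|^4 as x → 0⁺.
The indeterminate product → 0, so the limit = -7.

Final answer: -7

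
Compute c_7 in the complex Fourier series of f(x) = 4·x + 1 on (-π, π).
Compute the real Fourier coefficients first: a_7 = 0, b_7 = 8/7.
Then c_7 = (a_7 − i·b_7)/2 = -4·i/7.

Final answer: -4·i/7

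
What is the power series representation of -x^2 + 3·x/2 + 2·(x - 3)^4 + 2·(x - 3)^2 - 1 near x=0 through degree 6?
2·x^4 - 24·x^3 + 109·x^2 - 453·x/2 + 179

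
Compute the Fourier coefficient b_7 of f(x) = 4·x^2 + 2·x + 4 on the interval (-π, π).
b_7 = (1/π) ∫_{-π}^{π} f(x)·sin(7x) dx.
Evaluate the integral (use parity and integration by parts as needed): b_7 = 4/7.

Final answer: 4/7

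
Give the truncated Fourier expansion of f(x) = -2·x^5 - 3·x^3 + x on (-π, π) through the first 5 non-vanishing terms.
(-442 - 4·π^4 + 74·π^2)·sin(x) + (-7·π^2 + 19/2 + 2·π^4)·sin(2·x) + (-4·π^4/3 + 2/81 + 26·π^2/27)·sin(3·x) + (-19/32 + π^2/4 + π^4)·sin(4·x) + (-4·π^4/5 - 14·π^2/25 + 334/625)·sin(5·x)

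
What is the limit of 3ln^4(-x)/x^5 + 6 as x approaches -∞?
The quotient is an ∞/∞ indeterminate form as x → -∞.
Compare growth rates of the dominant terms (exponentials ≫ polynomials ≫ logarithms), or apply L'Hôpital's rule; the quotient → 0.
Adding the constant: 0 + 6 = 6. Limit = 6.

Final answer: 6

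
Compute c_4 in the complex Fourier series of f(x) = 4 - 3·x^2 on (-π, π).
Compute the real Fourier coefficients first: a_4 = -3/4, b_4 = 0.
Then c_4 = (a_4 − i·b_4)/2 = -3/8.

Final answer: -3/8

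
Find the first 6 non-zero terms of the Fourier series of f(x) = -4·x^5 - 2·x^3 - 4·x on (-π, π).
(-944 - 8·π^4 + 156·π^2)·sin(x) + (-18·π^2 + 31 + 4·π^4)·sin(2·x) + (-8·π^4/3 - 464/81 + 124·π^2/27)·sin(3·x) + (-3·π^2/2 + 41/16 + 2·π^4)·sin(4·x) + (-8·π^4/5 - 1072/625 + 12·π^2/25)·sin(5·x) + (-2·π^2/27 + 109/81 + 4·π^4/3)·sin(6·x)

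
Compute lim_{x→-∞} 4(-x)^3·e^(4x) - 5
The product is a 0·∞ indeterminate form at x → -∞.
Rewrite the product as 4(-x)^3 / e^(-4x) (an ∞/∞ form) and apply L'Hôpital, or use the standard hierarchy e^(4|x|) ≫ |(-x)^3| as x → -∞.
The indeterminate product → 0, so the limit = -5.

Final answer: -5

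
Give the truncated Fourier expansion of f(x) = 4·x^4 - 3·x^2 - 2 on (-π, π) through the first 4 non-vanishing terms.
(204 - 32·π^2)·cos(x) + (-15 + 8·π^2)·cos(2·x) + (100/27 - 32·π^2/9)·cos(3·x) - π^2 - 2 + 4·π^4/5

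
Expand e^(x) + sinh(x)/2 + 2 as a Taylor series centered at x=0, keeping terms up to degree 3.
x^3/4 + x^2/2 + 3·x/2 + 3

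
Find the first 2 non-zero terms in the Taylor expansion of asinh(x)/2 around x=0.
-x^3/12 + x/2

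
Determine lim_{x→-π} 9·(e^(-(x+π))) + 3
Direct substitution at x = -π gives 12.

Final answer: 12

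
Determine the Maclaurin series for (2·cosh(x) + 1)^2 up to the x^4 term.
3·x^4/2 + 6·x^2 + 9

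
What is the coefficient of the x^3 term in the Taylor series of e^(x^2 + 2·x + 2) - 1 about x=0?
Expand to order 3: e^(x^2 + 2·x + 2) - 1 = 10·x^3·e^(2)/3 + 3·x^2·e^(2) + 2·x·e^(2) - 1 + e^(2) + O(x^4).
The coefficient of x^3 is 10·e^(2)/3.

Final answer: 10·e^(2)/3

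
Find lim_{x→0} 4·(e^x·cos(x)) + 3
Direct substitution at x = 0 gives 7.

Final answer: 7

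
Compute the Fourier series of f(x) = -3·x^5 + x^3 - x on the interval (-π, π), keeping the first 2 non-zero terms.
(-734 - 6·π^4 + 122·π^2)·sin(x) + (-16·π^2 + 25 + 3·π^4)·sin(2·x)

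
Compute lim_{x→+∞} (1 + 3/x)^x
As x → +∞: this is the defining limit (1 + 3/x)^x → e^3.
Limit = e^(3).

Final answer: e^(3)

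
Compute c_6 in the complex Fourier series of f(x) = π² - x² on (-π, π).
Compute the real Fourier coefficients first: a_6 = -1/9, b_6 = 0.
Then c_6 = (a_6 − i·b_6)/2 = -1/18.

Final answer: -1/18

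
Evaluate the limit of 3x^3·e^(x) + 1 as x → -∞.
The product is a 0·∞ indeterminate form at x → -∞.
Rewrite the product as 3x^3 / e^(-x) (an ∞/∞ form) and apply L'Hôpital, or use the standard hierarchy e^(|x|) ≫ |x^3| as x → -∞.
The indeterminate product → 0, so the limit = 1.

Final answer: 1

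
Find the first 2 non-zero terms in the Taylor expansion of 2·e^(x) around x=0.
2·x + 2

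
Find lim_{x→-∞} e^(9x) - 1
Evaluate the dominant behaviour as x → -∞; each term tends to a finite value or vanishes.
Limit = -1.

Final answer: -1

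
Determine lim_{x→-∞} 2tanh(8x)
Evaluate the dominant behaviour as x → -∞; each term tends to a finite value or vanishes.
Limit = -2.

Final answer: -2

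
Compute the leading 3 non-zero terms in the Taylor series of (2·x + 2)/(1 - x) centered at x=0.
4·x^2 + 4·x + 2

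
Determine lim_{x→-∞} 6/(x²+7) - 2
Evaluate the dominant behaviour as x → -∞; each term tends to a finite value or vanishes.
Limit = -2.

Final answer: -2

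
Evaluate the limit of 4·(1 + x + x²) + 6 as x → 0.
Direct substitution at x = 0 gives 10.

Final answer: 10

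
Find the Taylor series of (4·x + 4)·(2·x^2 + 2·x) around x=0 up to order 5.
8·x^3 + 16·x^2 + 8·x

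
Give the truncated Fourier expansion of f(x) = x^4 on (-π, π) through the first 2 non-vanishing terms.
(48 - 8·π^2)·cos(x) + π^4/5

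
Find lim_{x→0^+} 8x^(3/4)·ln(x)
This is a 0·∞ indeterminate form at x → 0⁺.
Rewrite the product as 8·ln(x) / x^(-3/4) and apply L'Hôpital, or use the standard hierarchy x^(-3/4) ≫ |ln x| as x → 0⁺.
The indeterminate product → 0, so the limit = 0.

Final answer: 0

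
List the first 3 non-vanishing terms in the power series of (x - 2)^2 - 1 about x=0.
x^2 - 4·x + 3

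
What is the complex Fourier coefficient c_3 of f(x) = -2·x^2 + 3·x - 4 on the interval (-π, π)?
Compute the real Fourier coefficients first: a_3 = 8/9, b_3 = 2.
Then c_3 = (a_3 − i·b_3)/2 = 4/9 - i.

Final answer: 4/9 - i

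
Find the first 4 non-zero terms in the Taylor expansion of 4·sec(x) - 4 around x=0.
277·x^8/2016 + 61·x^6/180 + 5·x^4/6 + 2·x^2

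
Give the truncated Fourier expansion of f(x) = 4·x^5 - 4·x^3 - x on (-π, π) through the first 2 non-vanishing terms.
(-168·π^2 + 8·π^4 + 1006)·sin(x) + (-4·π^4 - 35 + 24·π^2)·sin(2·x)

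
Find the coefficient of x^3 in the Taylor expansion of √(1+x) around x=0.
Expand to order 3: √(1+x) = x^3/16 - x^2/8 + x/2 + 1 + O(x^4).
The coefficient of x^3 is 1/16.

Final answer: 1/16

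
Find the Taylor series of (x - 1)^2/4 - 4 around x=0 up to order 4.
x^2/4 - x/2 - 15/4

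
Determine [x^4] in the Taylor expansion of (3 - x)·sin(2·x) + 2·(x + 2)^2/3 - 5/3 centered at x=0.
Expand to order 4: (3 - x)·sin(2·x) + 2·(x + 2)^2/3 - 5/3 = 4·x^4/3 - 4·x^3 - 4·x^2/3 + 26·x/3 + 1 + O(x^5).
The coefficient of x^4 is 4/3.

Final answer: 4/3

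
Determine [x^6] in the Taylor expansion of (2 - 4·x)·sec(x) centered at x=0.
Expand to order 6: (2 - 4·x)·sec(x) = 61·x^6/360 - 5·x^5/6 + 5·x^4/12 - 2·x^3 + x^2 - 4·x + 2 + O(x^7).
The coefficient of x^6 is 61/360.

Final answer: 61/360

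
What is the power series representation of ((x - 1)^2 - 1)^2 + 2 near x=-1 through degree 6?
11 - 24·(x + 1) + 22·(x + 1)^2 - 8·(x + 1)^3 + (x + 1)^4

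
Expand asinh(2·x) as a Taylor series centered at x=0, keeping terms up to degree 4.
-4·x^3/3 + 2·x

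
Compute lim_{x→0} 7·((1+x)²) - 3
Direct substitution at x = 0 gives 4.

Final answer: 4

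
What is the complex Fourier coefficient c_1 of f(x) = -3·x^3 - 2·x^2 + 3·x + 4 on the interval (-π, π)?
Compute the real Fourier coefficients first: a_1 = 8, b_1 = 42 - 6·π^2.
Then c_1 = (a_1 − i·b_1)/2 = 4 - 21·i + 3·i·π^2.

Final answer: 4 - 21·i + 3·i·π^2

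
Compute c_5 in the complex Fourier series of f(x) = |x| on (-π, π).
Compute the real Fourier coefficients first: a_5 = -4/(25·π), b_5 = 0.
Then c_5 = (a_5 − i·b_5)/2 = -2/(25·π).

Final answer: -2/(25·π)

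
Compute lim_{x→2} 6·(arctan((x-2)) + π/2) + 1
Direct substitution at x = 2 gives 1 + 3·π.

Final answer: 1 + 3·π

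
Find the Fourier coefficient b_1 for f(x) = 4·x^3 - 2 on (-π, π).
b_1 = (1/π) ∫_{-π}^{π} f(x)·sin(1x) dx.
Evaluate the integral (use parity and integration by parts as needed): b_1 = -48 + 8·π^2.

Final answer: -48 + 8·π^2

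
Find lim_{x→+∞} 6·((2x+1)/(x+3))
Evaluate the dominant behaviour as x → +∞; each term tends to a finite value or vanishes.
Limit = 12.

Final answer: 12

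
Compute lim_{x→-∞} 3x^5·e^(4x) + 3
The product is a 0·∞ indeterminate form at x → -∞.
Rewrite the product as 3x^5 / e^(-4x) (an ∞/∞ form) and apply L'Hôpital, or use the standard hierarchy e^(4|x|) ≫ |x^5| as x → -∞.
The indeterminate product → 0, so the limit = 3.

Final answer: 3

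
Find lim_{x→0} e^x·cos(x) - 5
Direct substitution at x = 0 gives -4.

Final answer: -4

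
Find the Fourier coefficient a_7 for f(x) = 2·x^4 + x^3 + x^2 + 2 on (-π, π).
a_7 = (1/π) ∫_{-π}^{π} f(x)·cos(7x) dx.
Evaluate the integral (use parity and integration by parts as needed): a_7 = -16·π^2/49 - 100/2401.

Final answer: -16·π^2/49 - 100/2401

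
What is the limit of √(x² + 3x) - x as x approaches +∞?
This is an ∞ − ∞ indeterminate form.
Multiply and divide by the conjugate √(x²+3x) + x; the x² terms cancel, leaving (3x)/(√(x²+3x)+x) → 3/2.
Limit = 3/2.

Final answer: 3/2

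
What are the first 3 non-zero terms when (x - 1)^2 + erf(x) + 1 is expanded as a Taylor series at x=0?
x^2 + x·(-2 + 2/√(π)) + 2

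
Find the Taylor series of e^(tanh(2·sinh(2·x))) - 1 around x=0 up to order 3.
-8·x^3 + 8·x^2 + 4·x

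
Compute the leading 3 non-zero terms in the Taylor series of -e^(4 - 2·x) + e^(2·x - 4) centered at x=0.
x^2·(-2·e^(4) + 2·e^(-4)) + x·(2·e^(-4) + 2·e^(4)) - e^(4) + e^(-4)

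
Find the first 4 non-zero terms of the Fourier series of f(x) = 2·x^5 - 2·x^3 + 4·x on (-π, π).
(-84·π^2 + 4·π^4 + 512)·sin(x) + (-2·π^4 - 22 + 12·π^2)·sin(2·x) + (-116·π^2/27 + 448/81 + 4·π^4/3)·sin(3·x) + (-π^4 - 91/32 + 9·π^2/4)·sin(4·x)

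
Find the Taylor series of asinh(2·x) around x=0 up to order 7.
-40·x^7/7 + 12·x^5/5 - 4·x^3/3 + 2·x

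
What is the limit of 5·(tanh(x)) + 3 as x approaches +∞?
Evaluate the dominant behaviour as x → +∞; each term tends to a finite value or vanishes.
Limit = 8.

Final answer: 8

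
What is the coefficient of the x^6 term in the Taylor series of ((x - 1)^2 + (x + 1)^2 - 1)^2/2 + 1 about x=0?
Expand to order 6: ((x - 1)^2 + (x + 1)^2 - 1)^2/2 + 1 = 2·x^4 + 2·x^2 + 3/2 + O(x^7).
The coefficient of x^6 is 0.

Final answer: 0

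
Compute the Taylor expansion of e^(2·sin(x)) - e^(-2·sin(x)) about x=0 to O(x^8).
-19·x^7/180 - 23·x^5/30 + 2·x^3 + 4·x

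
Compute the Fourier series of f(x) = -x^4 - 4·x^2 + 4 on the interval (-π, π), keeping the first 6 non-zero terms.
(-32 + 8·π^2)·cos(x) + (-2·π^2 - 1)·cos(2·x) + (32/27 + 8·π^2/9)·cos(3·x) + (-π^2/2 - 13/16)·cos(4·x) + (352/625 + 8·π^2/25)·cos(5·x) - π^4/5 - 4·π^2/3 + 4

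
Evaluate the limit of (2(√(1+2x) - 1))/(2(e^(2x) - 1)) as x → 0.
Both numerator and denominator → 0 as x → 0; this is a 0/0 indeterminate form.
Expand each to leading order near x = 0: numerator ~ 2·x, denominator ~ 4·x.
The limit of the ratio is 1/2.

Final answer: 1/2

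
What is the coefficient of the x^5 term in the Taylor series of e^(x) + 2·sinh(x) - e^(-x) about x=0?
Expand to order 5: e^(x) + 2·sinh(x) - e^(-x) = x^5/30 + 2·x^3/3 + 4·x + O(x^6).
The coefficient of x^5 is 1/30.

Final answer: 1/30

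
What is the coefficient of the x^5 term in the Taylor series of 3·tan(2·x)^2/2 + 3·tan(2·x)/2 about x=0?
Expand to order 5: 3·tan(2·x)^2/2 + 3·tan(2·x)/2 = 32·x^5/5 + 16·x^4 + 4·x^3 + 6·x^2 + 3·x + O(x^6).
The coefficient of x^5 is 32/5.

Final answer: 32/5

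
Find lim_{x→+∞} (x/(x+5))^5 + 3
As x → +∞: x/(x+5) = 1/(1 + 5/x) → 1, and the 5th power of a limit-1 base also → 1; with the additive constant, 1 + 3 = 4.
Limit = 4.

Final answer: 4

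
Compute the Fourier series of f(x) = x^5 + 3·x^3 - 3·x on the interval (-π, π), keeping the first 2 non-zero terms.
(-34·π^2 + 2·π^4 + 198)·sin(x) + (-π^4 + 2·π^2)·sin(2·x)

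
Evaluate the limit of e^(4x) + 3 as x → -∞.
Evaluate the dominant behaviour as x → -∞; each term tends to a finite value or vanishes.
Limit = 3.

Final answer: 3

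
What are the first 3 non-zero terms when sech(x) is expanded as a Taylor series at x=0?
5·x^4/24 - x^2/2 + 1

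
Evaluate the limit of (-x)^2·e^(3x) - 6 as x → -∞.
The product is a 0·∞ indeterminate form at x → -∞.
Rewrite the product as (-x)^2 / e^(-3x) (an ∞/∞ form) and apply L'Hôpital, or use the standard hierarchy e^(3|x|) ≫ |(-x)^2| as x → -∞.
The indeterminate product → 0, so the limit = -6.

Final answer: -6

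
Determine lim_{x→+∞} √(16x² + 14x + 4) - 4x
As x → +∞: multiply by the conjugate to get (14x+4)/(√(16x²+14x+4)+4x); the denominator ~ 8x, so the limit is 14/8 = 7/4.
Limit = 7/4.

Final answer: 7/4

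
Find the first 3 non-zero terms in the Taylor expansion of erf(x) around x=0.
x^5/(5·√(π)) - 2·x^3/(3·√(π)) + 2·x/√(π)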